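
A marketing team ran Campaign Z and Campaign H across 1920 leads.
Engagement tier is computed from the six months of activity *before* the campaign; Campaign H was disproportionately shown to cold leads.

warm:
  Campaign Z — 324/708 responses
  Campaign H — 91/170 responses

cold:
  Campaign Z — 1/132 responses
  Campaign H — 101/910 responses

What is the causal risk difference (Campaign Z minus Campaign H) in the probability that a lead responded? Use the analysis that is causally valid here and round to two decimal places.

The imbalance in engagement tier arose from how leads were allocated, not from anything the campaign did; and engagement tier independently affects the outcome. The pooled gap is confounded — condition on engagement tier.
Adjusting over the population distribution of engagement tier: 0.457·(0.458−0.535) + 0.543·(0.008−0.111) = -0.092.

-0.09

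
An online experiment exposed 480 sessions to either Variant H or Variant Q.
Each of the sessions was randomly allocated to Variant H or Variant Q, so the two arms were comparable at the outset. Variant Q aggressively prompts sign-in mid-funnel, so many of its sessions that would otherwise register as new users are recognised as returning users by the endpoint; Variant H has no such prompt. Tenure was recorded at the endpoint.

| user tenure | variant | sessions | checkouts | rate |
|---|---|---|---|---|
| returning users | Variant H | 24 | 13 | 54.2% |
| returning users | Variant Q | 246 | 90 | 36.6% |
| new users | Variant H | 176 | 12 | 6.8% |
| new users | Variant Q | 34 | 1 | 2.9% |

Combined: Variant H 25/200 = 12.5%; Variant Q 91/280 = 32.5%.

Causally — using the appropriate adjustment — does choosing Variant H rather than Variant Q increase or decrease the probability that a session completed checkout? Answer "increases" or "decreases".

The user tenure-specific comparison favours Variant H throughout, but the pooled figures favour Variant Q. The question is whether to condition on user tenure.
Stratifying would compare variants among sessions the variants themselves sorted into user tenure groups — a form of selection on an intermediate. The unconditioned pooled rates give the total causal effect.
Pooled: Variant H 12.5% vs Variant Q 32.5%; Variant Q is higher overall.

decreases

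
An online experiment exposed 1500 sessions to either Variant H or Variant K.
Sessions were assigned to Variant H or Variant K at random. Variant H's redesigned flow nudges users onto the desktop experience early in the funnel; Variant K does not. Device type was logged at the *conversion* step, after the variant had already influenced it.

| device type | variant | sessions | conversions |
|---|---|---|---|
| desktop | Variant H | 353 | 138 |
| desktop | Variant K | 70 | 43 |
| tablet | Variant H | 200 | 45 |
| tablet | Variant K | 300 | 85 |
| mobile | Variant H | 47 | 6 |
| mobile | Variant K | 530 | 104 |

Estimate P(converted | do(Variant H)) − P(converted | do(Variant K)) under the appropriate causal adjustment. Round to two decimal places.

The distribution of device type is itself part of what the variant does — it is an intermediate outcome. Holding it fixed would remove that part of the effect; the total effect is the pooled difference.
The causal difference is the pooled difference: 0.315 − 0.258 = +0.057.

+0.06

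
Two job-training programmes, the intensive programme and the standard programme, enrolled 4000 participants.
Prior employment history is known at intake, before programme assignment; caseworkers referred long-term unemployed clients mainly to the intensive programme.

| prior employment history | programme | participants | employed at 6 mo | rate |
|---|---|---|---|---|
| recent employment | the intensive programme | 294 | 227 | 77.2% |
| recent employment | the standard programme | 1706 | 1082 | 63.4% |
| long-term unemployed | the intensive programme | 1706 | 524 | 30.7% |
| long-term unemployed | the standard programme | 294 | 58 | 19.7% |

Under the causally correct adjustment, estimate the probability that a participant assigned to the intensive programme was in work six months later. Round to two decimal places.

Within every prior employment history level the intensive programme has the higher rate, yet pooled the standard programme does — Simpson's reversal.
Prior employment history differs across programmes for reasons unrelated to any effect of the programme itself, and it separately predicts the outcome — a classic confounder. We must compare within prior employment history levels.
Standardising the intensive programme to the population prior employment history mix: 0.500·227/294 + 0.500·524/1706 = 0.540.

0.54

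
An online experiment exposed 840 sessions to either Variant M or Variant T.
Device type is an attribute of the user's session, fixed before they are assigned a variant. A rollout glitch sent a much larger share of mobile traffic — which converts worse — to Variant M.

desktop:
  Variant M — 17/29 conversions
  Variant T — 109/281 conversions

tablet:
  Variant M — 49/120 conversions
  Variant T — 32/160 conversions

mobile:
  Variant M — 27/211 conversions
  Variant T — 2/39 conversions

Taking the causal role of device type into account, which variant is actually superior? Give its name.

Device type satisfies the back-door criterion: it is not a descendant of the variant, and it blocks the spurious path from variant to outcome. Adjusting for it (i.e., using the within-device type rates) gives the causal effect.
Within each level — desktop: 58.6% vs 38.8%; tablet: 40.8% vs 20.0%; mobile: 12.8% vs 5.1% — Variant M is higher every time.

Variant M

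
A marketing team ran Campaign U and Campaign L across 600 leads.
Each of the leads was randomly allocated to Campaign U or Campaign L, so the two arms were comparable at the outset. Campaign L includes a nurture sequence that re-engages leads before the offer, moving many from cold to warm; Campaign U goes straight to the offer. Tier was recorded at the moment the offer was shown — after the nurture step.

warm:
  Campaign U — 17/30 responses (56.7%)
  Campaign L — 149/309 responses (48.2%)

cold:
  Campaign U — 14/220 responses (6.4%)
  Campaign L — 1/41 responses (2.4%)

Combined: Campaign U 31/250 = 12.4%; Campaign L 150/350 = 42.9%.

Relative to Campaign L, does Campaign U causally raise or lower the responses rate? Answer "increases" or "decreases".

Engagement tier here is a post-treatment variable shaped by the campaign; conditioning on it would introduce bias rather than remove it. The overall comparison is the causal one.
Pooled: Campaign U 12.4% vs Campaign L 42.9%; Campaign L is higher overall.

decreases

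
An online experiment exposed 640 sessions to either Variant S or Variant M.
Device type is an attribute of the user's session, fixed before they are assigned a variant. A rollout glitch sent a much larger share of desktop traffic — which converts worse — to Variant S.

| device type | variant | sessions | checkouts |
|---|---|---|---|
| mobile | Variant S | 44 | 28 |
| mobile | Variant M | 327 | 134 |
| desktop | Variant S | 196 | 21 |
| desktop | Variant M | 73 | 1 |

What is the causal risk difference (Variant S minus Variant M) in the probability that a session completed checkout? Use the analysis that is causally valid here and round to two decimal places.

+0.17

Variant S is higher inside every device type stratum but Variant M is higher in aggregate. Whether to stratify depends on how device type relates to the variant.
Here device type is a common cause — it drives both which variant a case falls under and the outcome. The crude comparison mixes populations; the stratum-specific rates are the causally relevant ones.
Adjusting over the population distribution of device type: 0.580·(0.636−0.410) + 0.420·(0.107−0.014) = +0.171.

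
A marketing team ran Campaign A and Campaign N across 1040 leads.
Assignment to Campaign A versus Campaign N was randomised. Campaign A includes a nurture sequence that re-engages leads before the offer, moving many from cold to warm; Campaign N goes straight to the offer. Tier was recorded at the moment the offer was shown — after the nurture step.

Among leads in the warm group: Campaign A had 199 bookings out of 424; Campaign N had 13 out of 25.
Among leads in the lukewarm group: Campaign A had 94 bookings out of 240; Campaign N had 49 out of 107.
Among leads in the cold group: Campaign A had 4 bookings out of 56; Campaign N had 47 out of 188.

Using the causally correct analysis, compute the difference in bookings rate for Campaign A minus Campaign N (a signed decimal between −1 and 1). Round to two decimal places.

+0.07

Engagement tier is recorded after the campaign and is itself shifted by it — it sits on the causal path from campaign to outcome. Conditioning on a mediator would strip out part of the effect we want; the pooled comparison gives the total causal effect.
The causal difference is the pooled difference: 0.412 − 0.341 = +0.072.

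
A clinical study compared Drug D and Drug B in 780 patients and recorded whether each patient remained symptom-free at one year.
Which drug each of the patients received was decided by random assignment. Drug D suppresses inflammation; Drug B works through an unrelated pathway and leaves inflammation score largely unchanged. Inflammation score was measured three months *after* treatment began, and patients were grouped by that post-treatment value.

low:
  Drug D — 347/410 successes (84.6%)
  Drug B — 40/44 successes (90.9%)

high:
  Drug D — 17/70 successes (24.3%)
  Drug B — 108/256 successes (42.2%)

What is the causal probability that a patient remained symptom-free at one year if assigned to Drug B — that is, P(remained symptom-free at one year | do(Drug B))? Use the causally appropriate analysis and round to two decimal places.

0.49

The stratified and pooled comparisons disagree (Drug B wins within each inflammation score; Drug D wins overall), so the answer turns on the causal role of inflammation score.
Inflammation score here is a post-treatment variable shaped by the drug; conditioning on it would introduce bias rather than remove it. The overall comparison is the causal one.
So P(outcome | do(Drug B)) is just the pooled rate for Drug B: 148/300 = 0.493.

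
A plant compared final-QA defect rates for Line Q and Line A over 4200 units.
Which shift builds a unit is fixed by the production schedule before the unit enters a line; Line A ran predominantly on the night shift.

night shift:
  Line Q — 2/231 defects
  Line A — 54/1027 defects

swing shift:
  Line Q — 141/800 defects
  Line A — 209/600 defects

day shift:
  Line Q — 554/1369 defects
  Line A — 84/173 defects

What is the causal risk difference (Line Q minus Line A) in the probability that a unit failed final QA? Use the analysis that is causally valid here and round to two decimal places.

Here shift is a common cause — it drives both which line a case falls under and the outcome. The crude comparison mixes populations; the stratum-specific rates are the causally relevant ones.
Adjusting over the population distribution of shift: 0.300·(0.009−0.053) + 0.333·(0.176−0.348) + 0.367·(0.405−0.486) = -0.100.

-0.10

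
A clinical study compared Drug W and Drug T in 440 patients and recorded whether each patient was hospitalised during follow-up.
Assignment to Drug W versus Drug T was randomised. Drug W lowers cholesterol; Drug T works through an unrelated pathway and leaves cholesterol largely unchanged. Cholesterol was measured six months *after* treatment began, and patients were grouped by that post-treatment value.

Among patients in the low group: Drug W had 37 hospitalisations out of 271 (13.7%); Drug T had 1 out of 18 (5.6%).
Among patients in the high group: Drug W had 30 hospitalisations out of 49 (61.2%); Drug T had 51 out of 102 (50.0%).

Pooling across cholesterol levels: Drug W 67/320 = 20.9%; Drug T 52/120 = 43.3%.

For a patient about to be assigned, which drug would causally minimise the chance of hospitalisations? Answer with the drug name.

Drug W

Drug T is lower inside every cholesterol stratum but Drug W is lower in aggregate. Whether to stratify depends on how cholesterol relates to the drug.
Because the drug influences cholesterol, cholesterol is a post-treatment mediator, not a confounder. Stratifying on it would bias the estimate; the causal effect is the crude pooled difference.
Pooled: Drug W 20.9% vs Drug T 43.3%; Drug W is lower overall.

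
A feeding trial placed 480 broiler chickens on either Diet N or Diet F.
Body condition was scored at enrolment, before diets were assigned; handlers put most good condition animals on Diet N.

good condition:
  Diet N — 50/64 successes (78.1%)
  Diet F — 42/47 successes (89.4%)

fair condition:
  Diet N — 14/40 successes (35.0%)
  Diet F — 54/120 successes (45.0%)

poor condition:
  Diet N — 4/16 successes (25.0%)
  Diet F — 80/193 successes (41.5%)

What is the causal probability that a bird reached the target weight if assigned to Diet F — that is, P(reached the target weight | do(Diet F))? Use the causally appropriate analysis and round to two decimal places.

Starting body condition satisfies the back-door criterion: it is not a descendant of the diet, and it blocks the spurious path from diet to outcome. Adjusting for it (i.e., using the within-starting body condition rates) gives the causal effect.
Standardising Diet F to the population starting body condition mix: 0.231·42/47 + 0.333·54/120 + 0.435·80/193 = 0.537.

0.54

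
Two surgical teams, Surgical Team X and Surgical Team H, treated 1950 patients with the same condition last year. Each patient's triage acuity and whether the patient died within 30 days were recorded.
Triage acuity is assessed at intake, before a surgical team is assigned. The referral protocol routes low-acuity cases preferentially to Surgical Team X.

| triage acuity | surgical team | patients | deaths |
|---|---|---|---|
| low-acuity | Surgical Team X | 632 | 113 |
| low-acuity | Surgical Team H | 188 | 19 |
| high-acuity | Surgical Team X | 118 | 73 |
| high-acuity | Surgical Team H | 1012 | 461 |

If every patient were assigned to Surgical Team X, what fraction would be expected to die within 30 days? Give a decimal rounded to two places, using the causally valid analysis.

0.43

Surgical Team H is lower inside every triage acuity stratum but Surgical Team X is lower in aggregate. Whether to stratify depends on how triage acuity relates to the surgical team.
The imbalance in triage acuity arose from how patients were allocated, not from anything the surgical team did; and triage acuity independently affects the outcome. The pooled gap is confounded — condition on triage acuity.
Standardising Surgical Team X to the population triage acuity mix: 0.421·113/632 + 0.579·73/118 = 0.434.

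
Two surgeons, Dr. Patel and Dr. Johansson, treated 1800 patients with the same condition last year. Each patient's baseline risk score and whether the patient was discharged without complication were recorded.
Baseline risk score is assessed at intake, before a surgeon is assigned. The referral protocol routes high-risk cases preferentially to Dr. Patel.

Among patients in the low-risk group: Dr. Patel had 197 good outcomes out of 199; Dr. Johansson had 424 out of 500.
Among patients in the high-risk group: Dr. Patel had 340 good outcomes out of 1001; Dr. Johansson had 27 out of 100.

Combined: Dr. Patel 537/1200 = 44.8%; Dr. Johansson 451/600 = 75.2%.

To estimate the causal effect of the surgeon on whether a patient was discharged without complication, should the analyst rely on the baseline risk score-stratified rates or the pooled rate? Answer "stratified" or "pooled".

stratified

The stratified and pooled comparisons disagree (Dr. Patel wins within each baseline risk score; Dr. Johansson wins overall), so the answer turns on the causal role of baseline risk score.
Since baseline risk score is a pre-existing factor (not a product of the surgeon) and it affects the outcome on its own, it is a confounder. The stratified rates, not the pooled rate, identify the causal effect.
Within each level — low-risk: 99.0% vs 84.8%; high-risk: 34.0% vs 27.0% — Dr. Patel is higher every time.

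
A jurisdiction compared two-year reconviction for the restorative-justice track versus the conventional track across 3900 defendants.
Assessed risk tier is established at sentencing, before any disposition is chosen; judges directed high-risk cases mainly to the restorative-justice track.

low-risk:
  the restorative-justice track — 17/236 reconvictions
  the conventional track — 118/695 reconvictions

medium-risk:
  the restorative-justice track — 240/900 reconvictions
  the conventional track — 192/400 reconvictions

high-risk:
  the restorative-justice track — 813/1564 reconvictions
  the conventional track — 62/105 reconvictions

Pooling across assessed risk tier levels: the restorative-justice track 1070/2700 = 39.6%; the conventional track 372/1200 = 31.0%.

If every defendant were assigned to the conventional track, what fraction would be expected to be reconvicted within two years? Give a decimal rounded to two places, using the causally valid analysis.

Since assessed risk tier is a pre-existing factor (not a product of the disposition) and it affects the outcome on its own, it is a confounder. The stratified rates, not the pooled rate, identify the causal effect.
Standardising the conventional track to the population assessed risk tier mix: 0.239·118/695 + 0.333·192/400 + 0.428·62/105 = 0.453.

0.45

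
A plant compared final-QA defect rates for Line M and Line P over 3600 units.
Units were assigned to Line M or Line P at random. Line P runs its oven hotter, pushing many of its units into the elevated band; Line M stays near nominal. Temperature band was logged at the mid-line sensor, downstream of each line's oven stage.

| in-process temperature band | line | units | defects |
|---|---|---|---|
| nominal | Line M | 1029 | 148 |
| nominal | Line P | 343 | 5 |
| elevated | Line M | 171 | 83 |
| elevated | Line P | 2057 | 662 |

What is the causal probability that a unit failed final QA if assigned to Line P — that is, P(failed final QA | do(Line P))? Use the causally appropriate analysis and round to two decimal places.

Line P is lower inside every in-process temperature band stratum but Line M is lower in aggregate. Whether to stratify depends on how in-process temperature band relates to the line.
In-process temperature band is downstream of the line. One should not condition on a consequence of treatment, so the overall rates are the right comparison.
So P(outcome | do(Line P)) is just the pooled rate for Line P: 667/2400 = 0.278.

0.28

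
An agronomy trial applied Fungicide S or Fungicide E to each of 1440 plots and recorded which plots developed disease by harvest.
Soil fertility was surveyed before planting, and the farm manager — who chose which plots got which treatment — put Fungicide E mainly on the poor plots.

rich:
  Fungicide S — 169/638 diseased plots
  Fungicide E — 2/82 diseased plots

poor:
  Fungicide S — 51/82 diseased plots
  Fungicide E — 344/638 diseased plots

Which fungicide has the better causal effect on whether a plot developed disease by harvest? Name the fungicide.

Fungicide E

Fungicide E is lower inside every soil fertility stratum but Fungicide S is lower in aggregate. Whether to stratify depends on how soil fertility relates to the fungicide.
Soil fertility is set before the fungicide has any effect — it is not caused by the fungicide — and it independently drives the outcome. That makes it a confounder, so the causal comparison is within soil fertility levels.
Within each level — rich: 26.5% vs 2.4%; poor: 62.2% vs 53.9% — Fungicide E is lower every time.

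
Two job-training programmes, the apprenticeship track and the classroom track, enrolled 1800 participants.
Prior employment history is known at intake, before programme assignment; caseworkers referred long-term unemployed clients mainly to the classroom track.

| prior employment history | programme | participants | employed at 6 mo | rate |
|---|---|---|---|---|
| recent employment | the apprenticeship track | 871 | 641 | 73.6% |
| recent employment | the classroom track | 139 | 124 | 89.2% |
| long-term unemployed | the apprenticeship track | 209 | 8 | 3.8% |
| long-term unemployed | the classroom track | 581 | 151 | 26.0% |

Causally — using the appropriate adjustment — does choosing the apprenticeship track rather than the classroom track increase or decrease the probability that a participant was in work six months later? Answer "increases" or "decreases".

The stratified and pooled comparisons disagree (the classroom track wins within each prior employment history; the apprenticeship track wins overall), so the answer turns on the causal role of prior employment history.
Prior employment history is set before the programme has any effect — it is not caused by the programme — and it independently drives the outcome. That makes it a confounder, so the causal comparison is within prior employment history levels.
Within each level — recent employment: 73.6% vs 89.2%; long-term unemployed: 3.8% vs 26.0% — the classroom track is higher every time.

decreases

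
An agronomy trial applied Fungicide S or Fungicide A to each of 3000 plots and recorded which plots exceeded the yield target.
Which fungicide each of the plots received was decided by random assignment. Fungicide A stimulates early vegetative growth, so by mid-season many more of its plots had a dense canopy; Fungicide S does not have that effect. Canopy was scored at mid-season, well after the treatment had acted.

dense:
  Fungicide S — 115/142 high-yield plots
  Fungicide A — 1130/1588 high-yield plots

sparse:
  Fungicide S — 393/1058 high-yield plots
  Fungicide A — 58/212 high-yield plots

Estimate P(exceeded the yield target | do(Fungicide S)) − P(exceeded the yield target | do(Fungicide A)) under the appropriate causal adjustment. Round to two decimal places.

Fungicide S is higher inside every mid-season canopy stratum but Fungicide A is higher in aggregate. Whether to stratify depends on how mid-season canopy relates to the fungicide.
Because the fungicide influences mid-season canopy, mid-season canopy is a post-treatment mediator, not a confounder. Stratifying on it would bias the estimate; the causal effect is the crude pooled difference.
The causal difference is the pooled difference: 0.423 − 0.660 = -0.237.

-0.24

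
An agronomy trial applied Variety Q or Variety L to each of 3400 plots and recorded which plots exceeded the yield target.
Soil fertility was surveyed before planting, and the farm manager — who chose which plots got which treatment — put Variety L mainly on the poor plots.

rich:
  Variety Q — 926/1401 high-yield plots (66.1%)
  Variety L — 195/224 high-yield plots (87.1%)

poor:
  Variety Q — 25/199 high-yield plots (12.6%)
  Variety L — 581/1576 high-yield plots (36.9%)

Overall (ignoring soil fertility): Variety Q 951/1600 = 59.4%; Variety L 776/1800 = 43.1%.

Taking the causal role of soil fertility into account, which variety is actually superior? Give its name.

Variety L

The stratified and pooled comparisons disagree (Variety L wins within each soil fertility; Variety Q wins overall), so the answer turns on the causal role of soil fertility.
The imbalance in soil fertility arose from how plots were allocated, not from anything the variety did; and soil fertility independently affects the outcome. The pooled gap is confounded — condition on soil fertility.
Within each level — rich: 66.1% vs 87.1%; poor: 12.6% vs 36.9% — Variety L is higher every time.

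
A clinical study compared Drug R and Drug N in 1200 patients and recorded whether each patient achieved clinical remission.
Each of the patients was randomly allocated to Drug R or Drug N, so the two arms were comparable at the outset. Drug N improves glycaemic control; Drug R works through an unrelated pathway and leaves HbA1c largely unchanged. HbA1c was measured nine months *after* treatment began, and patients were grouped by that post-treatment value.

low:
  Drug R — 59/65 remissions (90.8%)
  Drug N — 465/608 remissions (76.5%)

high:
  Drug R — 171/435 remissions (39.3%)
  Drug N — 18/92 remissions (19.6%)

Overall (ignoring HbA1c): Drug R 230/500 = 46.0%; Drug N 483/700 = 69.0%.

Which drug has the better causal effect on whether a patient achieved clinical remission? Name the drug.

Drug R is higher inside every HbA1c stratum but Drug N is higher in aggregate. Whether to stratify depends on how HbA1c relates to the drug.
HbA1c is downstream of the drug. One should not condition on a consequence of treatment, so the overall rates are the right comparison.
Pooled: Drug R 46.0% vs Drug N 69.0%; Drug N is higher overall.

Drug N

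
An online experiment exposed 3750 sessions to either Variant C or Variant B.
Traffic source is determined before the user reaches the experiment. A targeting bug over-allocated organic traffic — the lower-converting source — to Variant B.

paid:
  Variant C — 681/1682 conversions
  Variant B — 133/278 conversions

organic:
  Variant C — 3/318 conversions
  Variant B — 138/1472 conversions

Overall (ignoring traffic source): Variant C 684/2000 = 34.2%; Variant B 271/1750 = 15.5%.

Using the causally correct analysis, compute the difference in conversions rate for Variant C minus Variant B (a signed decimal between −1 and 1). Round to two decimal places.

-0.08

Within every traffic source level Variant B has the higher rate, yet pooled Variant C does — Simpson's reversal.
Traffic source is set before the variant has any effect — it is not caused by the variant — and it independently drives the outcome. That makes it a confounder, so the causal comparison is within traffic source levels.
Adjusting over the population distribution of traffic source: 0.523·(0.405−0.478) + 0.477·(0.009−0.094) = -0.079.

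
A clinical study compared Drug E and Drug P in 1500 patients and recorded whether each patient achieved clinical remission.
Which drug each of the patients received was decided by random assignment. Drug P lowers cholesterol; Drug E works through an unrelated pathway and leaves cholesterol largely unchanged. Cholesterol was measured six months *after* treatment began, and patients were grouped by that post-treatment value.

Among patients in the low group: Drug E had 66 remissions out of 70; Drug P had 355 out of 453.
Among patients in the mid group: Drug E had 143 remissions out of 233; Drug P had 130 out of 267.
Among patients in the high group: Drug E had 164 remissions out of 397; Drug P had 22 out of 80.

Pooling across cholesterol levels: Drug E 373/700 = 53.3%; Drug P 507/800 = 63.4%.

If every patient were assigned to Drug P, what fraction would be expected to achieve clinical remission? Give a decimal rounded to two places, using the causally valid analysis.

Cholesterol here is a post-treatment variable shaped by the drug; conditioning on it would introduce bias rather than remove it. The overall comparison is the causal one.
So P(outcome | do(Drug P)) is just the pooled rate for Drug P: 507/800 = 0.634.

0.63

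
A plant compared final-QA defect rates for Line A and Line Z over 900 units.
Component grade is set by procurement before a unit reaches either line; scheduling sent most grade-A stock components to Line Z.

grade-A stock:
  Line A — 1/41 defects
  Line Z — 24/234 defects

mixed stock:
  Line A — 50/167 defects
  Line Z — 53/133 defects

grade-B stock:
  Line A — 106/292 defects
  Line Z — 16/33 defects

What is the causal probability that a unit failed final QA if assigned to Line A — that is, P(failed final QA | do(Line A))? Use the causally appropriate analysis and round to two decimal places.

0.24

Line A is lower inside every component grade stratum but Line Z is lower in aggregate. Whether to stratify depends on how component grade relates to the line.
Component grade satisfies the back-door criterion: it is not a descendant of the line, and it blocks the spurious path from line to outcome. Adjusting for it (i.e., using the within-component grade rates) gives the causal effect.
Standardising Line A to the population component grade mix: 0.306·1/41 + 0.333·50/167 + 0.361·106/292 = 0.238.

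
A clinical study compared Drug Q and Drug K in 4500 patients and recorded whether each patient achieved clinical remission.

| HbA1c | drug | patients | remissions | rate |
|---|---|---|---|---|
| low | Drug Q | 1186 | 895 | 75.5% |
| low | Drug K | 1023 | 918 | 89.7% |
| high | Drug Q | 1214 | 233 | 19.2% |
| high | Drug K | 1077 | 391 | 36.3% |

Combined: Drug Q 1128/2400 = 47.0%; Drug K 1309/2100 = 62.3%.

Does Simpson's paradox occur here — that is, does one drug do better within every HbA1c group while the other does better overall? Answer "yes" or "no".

no

Within each HbA1c level (low 75.5% vs 89.7%; high 19.2% vs 36.3%), Drug K has the higher rate every time. Pooled: 47.0% vs 62.3% — Drug K has the higher rate overall. They agree.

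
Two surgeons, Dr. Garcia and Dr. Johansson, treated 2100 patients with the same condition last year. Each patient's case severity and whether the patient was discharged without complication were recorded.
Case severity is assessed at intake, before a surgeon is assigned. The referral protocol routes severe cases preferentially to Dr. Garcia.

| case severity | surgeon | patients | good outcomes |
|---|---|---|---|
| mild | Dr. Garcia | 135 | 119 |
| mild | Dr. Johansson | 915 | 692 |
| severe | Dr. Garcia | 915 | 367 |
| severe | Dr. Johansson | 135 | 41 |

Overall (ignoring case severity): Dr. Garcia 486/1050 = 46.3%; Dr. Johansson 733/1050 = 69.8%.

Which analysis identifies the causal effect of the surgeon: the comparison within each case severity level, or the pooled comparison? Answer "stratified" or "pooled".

The case severity-specific comparison favours Dr. Garcia throughout, but the pooled figures favour Dr. Johansson. The question is whether to condition on case severity.
Case severity is set before the surgeon has any effect — it is not caused by the surgeon — and it independently drives the outcome. That makes it a confounder, so the causal comparison is within case severity levels.
Within each level — mild: 88.1% vs 75.6%; severe: 40.1% vs 30.4% — Dr. Garcia is higher every time.

stratified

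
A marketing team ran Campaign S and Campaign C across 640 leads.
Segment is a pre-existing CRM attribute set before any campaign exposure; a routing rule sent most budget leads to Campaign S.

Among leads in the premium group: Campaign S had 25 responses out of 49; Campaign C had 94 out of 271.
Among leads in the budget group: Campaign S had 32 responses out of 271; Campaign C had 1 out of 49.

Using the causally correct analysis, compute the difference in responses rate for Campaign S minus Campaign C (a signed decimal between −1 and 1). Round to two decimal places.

+0.13

The stratified and pooled comparisons disagree (Campaign S wins within each customer segment; Campaign C wins overall), so the answer turns on the causal role of customer segment.
Nothing the campaign does changes customer segment; the imbalance is an allocation artefact. With customer segment also predicting the outcome, the pooled figure is confounded, and the within-stratum comparison is the causal one.
Adjusting over the population distribution of customer segment: 0.500·(0.510−0.347) + 0.500·(0.118−0.020) = +0.131.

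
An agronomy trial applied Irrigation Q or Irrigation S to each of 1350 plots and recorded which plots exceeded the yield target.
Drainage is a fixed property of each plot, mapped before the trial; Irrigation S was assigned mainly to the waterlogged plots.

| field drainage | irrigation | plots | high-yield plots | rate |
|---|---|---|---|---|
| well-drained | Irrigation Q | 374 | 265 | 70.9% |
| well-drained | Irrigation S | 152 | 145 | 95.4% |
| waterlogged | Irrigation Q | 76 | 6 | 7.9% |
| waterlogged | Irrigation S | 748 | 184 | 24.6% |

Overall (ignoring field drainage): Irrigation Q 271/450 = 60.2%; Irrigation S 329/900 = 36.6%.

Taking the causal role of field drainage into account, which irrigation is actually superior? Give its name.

Irrigation S

Within every field drainage level Irrigation S has the higher rate, yet pooled Irrigation Q does — Simpson's reversal.
The imbalance in field drainage arose from how plots were allocated, not from anything the irrigation did; and field drainage independently affects the outcome. The pooled gap is confounded — condition on field drainage.
Within each level — well-drained: 70.9% vs 95.4%; waterlogged: 7.9% vs 24.6% — Irrigation S is higher every time.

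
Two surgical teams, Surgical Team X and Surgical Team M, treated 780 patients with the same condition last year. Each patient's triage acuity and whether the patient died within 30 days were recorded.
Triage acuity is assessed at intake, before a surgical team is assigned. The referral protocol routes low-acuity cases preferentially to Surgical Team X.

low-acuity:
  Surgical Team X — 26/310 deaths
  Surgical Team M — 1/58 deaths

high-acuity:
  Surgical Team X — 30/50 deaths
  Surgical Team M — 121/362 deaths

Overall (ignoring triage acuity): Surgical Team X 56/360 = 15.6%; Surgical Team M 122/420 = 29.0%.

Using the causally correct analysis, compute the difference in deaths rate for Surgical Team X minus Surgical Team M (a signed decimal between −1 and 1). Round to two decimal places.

Surgical Team M is lower inside every triage acuity stratum but Surgical Team X is lower in aggregate. Whether to stratify depends on how triage acuity relates to the surgical team.
Triage acuity is set before the surgical team has any effect — it is not caused by the surgical team — and it independently drives the outcome. That makes it a confounder, so the causal comparison is within triage acuity levels.
Adjusting over the population distribution of triage acuity: 0.472·(0.084−0.017) + 0.528·(0.600−0.334) = +0.172.

+0.17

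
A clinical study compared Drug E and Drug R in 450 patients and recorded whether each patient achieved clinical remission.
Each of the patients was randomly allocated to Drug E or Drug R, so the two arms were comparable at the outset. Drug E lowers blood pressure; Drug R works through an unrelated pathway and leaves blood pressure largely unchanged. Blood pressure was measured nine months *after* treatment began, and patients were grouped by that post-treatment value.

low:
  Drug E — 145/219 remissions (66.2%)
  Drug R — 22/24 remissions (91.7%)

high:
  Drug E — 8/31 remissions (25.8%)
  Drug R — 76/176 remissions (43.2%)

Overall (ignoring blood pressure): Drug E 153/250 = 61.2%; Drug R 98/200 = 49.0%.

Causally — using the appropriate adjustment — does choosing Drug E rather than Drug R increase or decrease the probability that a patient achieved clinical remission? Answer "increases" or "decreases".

Within every blood pressure level Drug R has the higher rate, yet pooled Drug E does — Simpson's reversal.
Blood pressure is recorded after the drug and is itself shifted by it — it sits on the causal path from drug to outcome. Conditioning on a mediator would strip out part of the effect we want; the pooled comparison gives the total causal effect.
Pooled: Drug E 61.2% vs Drug R 49.0%; Drug E is higher overall.

increases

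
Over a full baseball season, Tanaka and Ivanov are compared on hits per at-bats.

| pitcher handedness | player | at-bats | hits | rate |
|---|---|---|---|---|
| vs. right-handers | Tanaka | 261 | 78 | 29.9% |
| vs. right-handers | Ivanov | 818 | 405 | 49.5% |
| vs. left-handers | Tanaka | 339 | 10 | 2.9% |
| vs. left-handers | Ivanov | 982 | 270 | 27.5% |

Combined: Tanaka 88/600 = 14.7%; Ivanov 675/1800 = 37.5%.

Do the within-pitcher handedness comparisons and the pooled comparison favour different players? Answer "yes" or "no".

Within each pitcher handedness level (vs. right-handers 29.9% vs 49.5%; vs. left-handers 2.9% vs 27.5%), Ivanov has the higher rate every time. Pooled: 14.7% vs 37.5% — Ivanov has the higher rate overall. They agree.

no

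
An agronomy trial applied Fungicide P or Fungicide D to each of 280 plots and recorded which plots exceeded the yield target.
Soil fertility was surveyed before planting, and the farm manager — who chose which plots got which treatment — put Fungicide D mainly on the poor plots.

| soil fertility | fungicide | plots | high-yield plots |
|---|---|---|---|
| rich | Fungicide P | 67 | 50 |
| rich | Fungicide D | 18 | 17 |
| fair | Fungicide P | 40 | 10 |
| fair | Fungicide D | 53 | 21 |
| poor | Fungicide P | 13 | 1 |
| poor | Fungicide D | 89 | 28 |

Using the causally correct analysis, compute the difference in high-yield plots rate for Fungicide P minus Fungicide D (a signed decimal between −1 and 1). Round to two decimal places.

-0.20

Nothing the fungicide does changes soil fertility; the imbalance is an allocation artefact. With soil fertility also predicting the outcome, the pooled figure is confounded, and the within-stratum comparison is the causal one.
Adjusting over the population distribution of soil fertility: 0.304·(0.746−0.944) + 0.332·(0.250−0.396) + 0.364·(0.077−0.315) = -0.195.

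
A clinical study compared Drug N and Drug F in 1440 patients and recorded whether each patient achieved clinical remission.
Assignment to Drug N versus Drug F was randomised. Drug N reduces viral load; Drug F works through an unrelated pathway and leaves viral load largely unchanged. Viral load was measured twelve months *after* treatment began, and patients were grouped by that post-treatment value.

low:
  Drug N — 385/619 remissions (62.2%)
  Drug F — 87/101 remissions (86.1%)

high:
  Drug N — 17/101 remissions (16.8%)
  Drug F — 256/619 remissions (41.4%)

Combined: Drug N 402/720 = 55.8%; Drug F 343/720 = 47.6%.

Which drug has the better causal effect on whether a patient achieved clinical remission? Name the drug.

Within every viral load level Drug F has the higher rate, yet pooled Drug N does — Simpson's reversal.
Stratifying would compare drugs among patients the drugs themselves sorted into viral load groups — a form of selection on an intermediate. The unconditioned pooled rates give the total causal effect.
Pooled: Drug N 55.8% vs Drug F 47.6%; Drug N is higher overall.

Drug N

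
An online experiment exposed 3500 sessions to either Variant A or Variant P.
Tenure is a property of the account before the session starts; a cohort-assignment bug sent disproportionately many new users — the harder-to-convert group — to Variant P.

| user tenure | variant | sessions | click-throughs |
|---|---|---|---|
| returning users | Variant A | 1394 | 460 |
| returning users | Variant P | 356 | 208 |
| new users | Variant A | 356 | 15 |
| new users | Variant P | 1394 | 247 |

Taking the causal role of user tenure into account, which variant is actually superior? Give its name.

Variant P

The imbalance in user tenure arose from how sessions were allocated, not from anything the variant did; and user tenure independently affects the outcome. The pooled gap is confounded — condition on user tenure.
Within each level — returning users: 33.0% vs 58.4%; new users: 4.2% vs 17.7% — Variant P is higher every time.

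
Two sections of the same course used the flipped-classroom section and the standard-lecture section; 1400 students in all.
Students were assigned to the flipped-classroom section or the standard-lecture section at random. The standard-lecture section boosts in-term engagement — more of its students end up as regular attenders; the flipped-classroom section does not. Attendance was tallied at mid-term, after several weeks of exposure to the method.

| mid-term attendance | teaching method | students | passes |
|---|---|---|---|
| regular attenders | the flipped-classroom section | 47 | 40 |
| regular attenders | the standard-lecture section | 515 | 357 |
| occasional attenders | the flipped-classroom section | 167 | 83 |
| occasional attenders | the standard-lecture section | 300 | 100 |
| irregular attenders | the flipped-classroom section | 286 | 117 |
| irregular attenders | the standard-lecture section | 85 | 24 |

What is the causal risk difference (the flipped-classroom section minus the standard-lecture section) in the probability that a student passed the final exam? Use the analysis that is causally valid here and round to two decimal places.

-0.05

the flipped-classroom section is higher inside every mid-term attendance stratum but the standard-lecture section is higher in aggregate. Whether to stratify depends on how mid-term attendance relates to the teaching method.
The distribution of mid-term attendance is itself part of what the teaching method does — it is an intermediate outcome. Holding it fixed would remove that part of the effect; the total effect is the pooled difference.
The causal difference is the pooled difference: 0.480 − 0.534 = -0.054.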